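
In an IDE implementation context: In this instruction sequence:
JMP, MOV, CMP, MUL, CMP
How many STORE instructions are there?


Scanning instruction sequence for STORE:
  Position 1: JMP
  Position 2: MOV
  Position 3: CMP
  Position 4: MUL
  Position 5: CMP
Matches at positions: []
Total STORE count: 0

0


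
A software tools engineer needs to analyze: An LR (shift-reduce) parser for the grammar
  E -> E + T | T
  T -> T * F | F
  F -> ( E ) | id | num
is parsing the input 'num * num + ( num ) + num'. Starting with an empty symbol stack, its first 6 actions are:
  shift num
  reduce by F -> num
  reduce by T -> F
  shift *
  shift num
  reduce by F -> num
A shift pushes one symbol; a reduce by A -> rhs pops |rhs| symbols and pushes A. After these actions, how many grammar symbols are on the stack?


Tracking the symbol stack through each action:
  Action 1: shift 'num' : push -> stack = [num] (size 1)
  Action 2: reduce by F -> num : pop 1, push F -> stack = [F] (size 1)
  Action 3: reduce by T -> F : pop 1, push T -> stack = [T] (size 1)
  Action 4: shift '*' : push -> stack = [T, *] (size 2)
  Action 5: shift 'num' : push -> stack = [T, *, num] (size 3)
  Action 6: reduce by F -> num : pop 1, push F -> stack = [T, *, F] (size 3)
Final stack size: 3

3


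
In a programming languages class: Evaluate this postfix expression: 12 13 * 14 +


Processing tokens left to right:
Push 12, Push 13
Pop 12 and 13, compute 12 * 13 = 156, push 156
Push 14
Pop 156 and 14, compute 156 + 14 = 170, push 170
Stack result: 170

170


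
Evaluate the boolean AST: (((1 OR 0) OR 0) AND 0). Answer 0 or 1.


Step 1: Evaluate inner node
  1 OR 0 = 1
Step 2: Evaluate next node
  1 OR 0 = 1
Step 3: Evaluate root node
  1 AND 0 = 0

0


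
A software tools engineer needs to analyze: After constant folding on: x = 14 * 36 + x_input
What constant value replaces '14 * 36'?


Identifying constant sub-expression:
  Original: x = 14 * 36 + x_input
  14 and 36 are both compile-time constants
  Evaluating: 14 * 36 = 504
  After folding: x = 504 + x_input

504


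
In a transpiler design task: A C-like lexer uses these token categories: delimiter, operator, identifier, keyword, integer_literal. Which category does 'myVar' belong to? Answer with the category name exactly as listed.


Token: 'myVar'
Checking categories:
  identifier: YES
  integer_literal: no
  operator: no
  keyword: no
  delimiter: no
Category: identifier

identifier


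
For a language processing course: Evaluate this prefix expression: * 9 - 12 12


Parsing prefix expression: * 9 - 12 12
Step 1: Innermost operation '- 12 12'
  12 - 12 = 0
Step 2: Outer operation '* 9 [0]'
  9 * 0 = 0

0


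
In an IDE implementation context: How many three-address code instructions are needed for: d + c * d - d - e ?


Expression: d + c * d - d - e
Generating three-address code (respecting * over +/- precedence):
  Instruction 1: t1 = c * d
  Instruction 2: t2 = d + t1
  Instruction 3: t3 = t2 - d
  Instruction 4: t4 = t3 - e
Total instructions: 4

4


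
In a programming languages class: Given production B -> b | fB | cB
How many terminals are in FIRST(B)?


Production: B -> b | fB | cB
Examining each alternative for leading terminals:
  B -> b : first terminal = 'b'
  B -> fB : first terminal = 'f'
  B -> cB : first terminal = 'c'
FIRST(B) = {b, c, f}
Count: 3

3


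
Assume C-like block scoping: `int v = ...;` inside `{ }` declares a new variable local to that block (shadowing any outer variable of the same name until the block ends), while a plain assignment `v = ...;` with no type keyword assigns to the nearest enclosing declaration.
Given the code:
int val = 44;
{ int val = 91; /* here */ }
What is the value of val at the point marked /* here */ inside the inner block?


Analyzing scoping rules:
Outer scope: declares val = 44
Inner block: 'int val = 91;' declares a NEW val that shadows the outer one
Inside the block the inner declaration is in scope -> 91
Result: 91

91


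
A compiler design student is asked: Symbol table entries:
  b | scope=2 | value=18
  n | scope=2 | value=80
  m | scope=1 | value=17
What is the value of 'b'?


Searching symbol table for 'b':
  b | scope=2 | value=18 <- MATCH
  n | scope=2 | value=80
  m | scope=1 | value=17
Found 'b' at scope 2 with value 18

18


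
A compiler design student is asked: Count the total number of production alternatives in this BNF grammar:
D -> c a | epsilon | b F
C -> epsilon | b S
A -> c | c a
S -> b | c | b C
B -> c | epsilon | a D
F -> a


Counting alternatives per rule:
  D: 3 alternative(s)
  C: 2 alternative(s)
  A: 2 alternative(s)
  S: 3 alternative(s)
  B: 3 alternative(s)
  F: 1 alternative(s)
Sum: 3 + 2 + 2 + 3 + 3 + 1 = 14

14


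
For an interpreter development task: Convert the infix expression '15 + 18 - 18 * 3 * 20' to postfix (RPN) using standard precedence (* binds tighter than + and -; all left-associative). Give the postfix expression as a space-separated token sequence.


Applying the shunting-yard algorithm:
  Operand 15 -> output
  Push '+' onto operator stack -> op-stack: [+]
  Operand 18 -> output
  See '-' (prec 1); top '+' (prec 1) >= it -> pop '+' to output
  Push '-' onto operator stack -> op-stack: [-]
  Operand 18 -> output
  Push '*' onto operator stack -> op-stack: [-, *]
  Operand 3 -> output
  See '*' (prec 2); top '*' (prec 2) >= it -> pop '*' to output
  Push '*' onto operator stack -> op-stack: [-, *]
  Operand 20 -> output
  End of input: pop '*' to output
  End of input: pop '-' to output
Postfix result: 15 18 + 18 3 * 20 * -

15 18 + 18 3 * 20 * -


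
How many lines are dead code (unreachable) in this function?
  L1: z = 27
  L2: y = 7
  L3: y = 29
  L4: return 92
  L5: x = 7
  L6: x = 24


Analyzing control flow:
  L1: reachable (before return)
  L2: reachable (before return)
  L3: reachable (before return)
  L4: reachable (return statement)
  L5: DEAD (after return at L4)
  L6: DEAD (after return at L4)
Return at L4, total lines = 6
Dead lines: L5 through L6
Count: 2

2


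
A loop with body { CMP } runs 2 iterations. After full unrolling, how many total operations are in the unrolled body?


Loop body operations: CMP (1 op per iteration)
Unrolling 2 iterations:
  Iteration 1: CMP (1 ops)
  Iteration 2: CMP (1 ops)
Total: 2 iterations * 1 ops/iter = 2 operations

2


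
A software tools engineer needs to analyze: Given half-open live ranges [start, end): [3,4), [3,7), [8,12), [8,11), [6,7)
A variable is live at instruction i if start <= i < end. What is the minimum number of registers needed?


Live ranges:
  Var0: [3, 4)
  Var1: [3, 7)
  Var2: [8, 12)
  Var3: [8, 11)
  Var4: [6, 7)
Sweep-line events (position, delta, active):
  pos=3 start -> active=1
  pos=3 start -> active=2
  pos=4 end -> active=1
  pos=6 start -> active=2
  pos=7 end -> active=1
  pos=7 end -> active=0
  pos=8 start -> active=1
  pos=8 start -> active=2
  pos=11 end -> active=1
  pos=12 end -> active=0
Maximum simultaneous active: 2
Minimum registers needed: 2

2


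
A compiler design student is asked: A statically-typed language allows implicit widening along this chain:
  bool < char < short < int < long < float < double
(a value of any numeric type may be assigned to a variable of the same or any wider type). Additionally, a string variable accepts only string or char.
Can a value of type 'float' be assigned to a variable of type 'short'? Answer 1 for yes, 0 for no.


Target variable type: short
Source value type: float
Numeric ranks: float=5, short=2
Widening allowed iff rank(source) <= rank(target): 5 <= 2? No
Result: 0

0


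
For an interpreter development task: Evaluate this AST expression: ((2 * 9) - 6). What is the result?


Expression: ((2 * 9) - 6)
Evaluating step by step:
  2 * 9 = 18
  18 - 6 = 12
Result: 12

12


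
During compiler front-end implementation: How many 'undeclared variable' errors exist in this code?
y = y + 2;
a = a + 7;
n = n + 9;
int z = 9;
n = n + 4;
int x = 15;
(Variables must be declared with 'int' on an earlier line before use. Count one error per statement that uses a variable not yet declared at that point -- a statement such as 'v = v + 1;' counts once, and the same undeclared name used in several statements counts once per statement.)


Scanning code line by line:
  Line 1: use 'y' -> ERROR (undeclared)
  Line 2: use 'a' -> ERROR (undeclared)
  Line 3: use 'n' -> ERROR (undeclared)
  Line 4: declare 'z' -> declared = ['z']
  Line 5: use 'n' -> ERROR (undeclared)
  Line 6: declare 'x' -> declared = ['x', 'z']
Total undeclared variable errors: 4

4


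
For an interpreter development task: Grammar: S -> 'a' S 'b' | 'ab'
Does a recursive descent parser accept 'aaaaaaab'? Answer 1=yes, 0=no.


Grammar accepts strings of the form a^n b^n (n >= 1)
Word: 'aaaaaaab'
Counting: 7 a's and 1 b's
Check: 7 == 1? No
Mismatch: a-count != b-count
Rejected

0


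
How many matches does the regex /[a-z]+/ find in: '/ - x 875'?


Pattern: /[a-z]+/ (identifiers)
Input: '/ - x 875'
Scanning for matches:
  Match 1: 'x'
Total matches: 1

1


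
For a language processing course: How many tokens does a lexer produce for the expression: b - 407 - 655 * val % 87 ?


Scanning 'b - 407 - 655 * val % 87'
Token 1: 'b' -> identifier
Token 2: '-' -> operator
Token 3: '407' -> integer_literal
Token 4: '-' -> operator
Token 5: '655' -> integer_literal
Token 6: '*' -> operator
Token 7: 'val' -> identifier
Token 8: '%' -> operator
Token 9: '87' -> integer_literal
Total tokens: 9

9


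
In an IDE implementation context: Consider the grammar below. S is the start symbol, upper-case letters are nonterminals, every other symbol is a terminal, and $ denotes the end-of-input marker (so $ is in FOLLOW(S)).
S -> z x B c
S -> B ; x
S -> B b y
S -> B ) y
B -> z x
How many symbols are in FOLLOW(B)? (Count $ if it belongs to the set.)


S is the start symbol and does not occur in any rule body, so FOLLOW(S) = {$}.
Examining every occurrence of B in a rule body:
  S -> z x B c : B is followed by terminal 'c' -> add 'c'
  S -> B ; x : B is followed by terminal ';' -> add ';'
  S -> B b y : B is followed by terminal 'b' -> add 'b'
  S -> B ) y : B is followed by terminal ')' -> add ')'
  B -> z x : B does not occur in the body -> contributes nothing
FOLLOW(B) = {), ;, b, c}
Count: 4

4


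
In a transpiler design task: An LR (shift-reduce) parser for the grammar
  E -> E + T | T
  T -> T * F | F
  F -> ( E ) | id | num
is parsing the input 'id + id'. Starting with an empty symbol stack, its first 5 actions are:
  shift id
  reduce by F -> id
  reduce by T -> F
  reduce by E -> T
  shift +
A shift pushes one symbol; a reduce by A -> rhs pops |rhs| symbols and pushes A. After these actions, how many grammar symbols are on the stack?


Tracking the symbol stack through each action:
  Action 1: shift 'id' : push -> stack = [id] (size 1)
  Action 2: reduce by F -> id : pop 1, push F -> stack = [F] (size 1)
  Action 3: reduce by T -> F : pop 1, push T -> stack = [T] (size 1)
  Action 4: reduce by E -> T : pop 1, push E -> stack = [E] (size 1)
  Action 5: shift '+' : push -> stack = [E, +] (size 2)
Final stack size: 2

2


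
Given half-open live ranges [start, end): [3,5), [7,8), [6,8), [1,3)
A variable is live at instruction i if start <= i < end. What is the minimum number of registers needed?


Live ranges:
  Var0: [3, 5)
  Var1: [7, 8)
  Var2: [6, 8)
  Var3: [1, 3)
Sweep-line events (position, delta, active):
  pos=1 start -> active=1
  pos=3 end -> active=0
  pos=3 start -> active=1
  pos=5 end -> active=0
  pos=6 start -> active=1
  pos=7 start -> active=2
  pos=8 end -> active=1
  pos=8 end -> active=0
Maximum simultaneous active: 2
Minimum registers needed: 2

2


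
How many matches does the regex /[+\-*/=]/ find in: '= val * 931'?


Pattern: /[+\-*/=]/ (operators)
Input: '= val * 931'
Scanning for matches:
  Match 1: '='
  Match 2: '*'
Total matches: 2

2


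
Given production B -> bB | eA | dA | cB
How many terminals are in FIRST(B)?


Production: B -> bB | eA | dA | cB
Examining each alternative for leading terminals:
  B -> bB : first terminal = 'b'
  B -> eA : first terminal = 'e'
  B -> dA : first terminal = 'd'
  B -> cB : first terminal = 'c'
FIRST(B) = {b, c, d, e}
Count: 4

4


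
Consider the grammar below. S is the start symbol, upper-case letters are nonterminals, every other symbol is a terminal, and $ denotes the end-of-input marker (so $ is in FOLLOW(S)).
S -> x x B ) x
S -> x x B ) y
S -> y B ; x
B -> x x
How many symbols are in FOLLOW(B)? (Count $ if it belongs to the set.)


S is the start symbol and does not occur in any rule body, so FOLLOW(S) = {$}.
Examining every occurrence of B in a rule body:
  S -> x x B ) x : B is followed by terminal ')' -> add ')'
  S -> x x B ) y : B is followed by terminal ')' -> add ')' (already in the set)
  S -> y B ; x : B is followed by terminal ';' -> add ';'
  B -> x x : B does not occur in the body -> contributes nothing
FOLLOW(B) = {), ;}
Count: 2

2


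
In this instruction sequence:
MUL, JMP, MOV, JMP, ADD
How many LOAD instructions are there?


Scanning instruction sequence for LOAD:
  Position 1: MUL
  Position 2: JMP
  Position 3: MOV
  Position 4: JMP
  Position 5: ADD
Matches at positions: []
Total LOAD count: 0

0


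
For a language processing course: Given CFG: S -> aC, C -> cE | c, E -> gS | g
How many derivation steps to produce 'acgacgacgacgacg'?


Grammar: S -> aC, C -> cE | c, E -> gS | g
Deriving 'acgacgacgacgacg':
Step 1: S -> aC => aC
Step 2: C -> cE => acE
Step 3: E -> gS => acgS
Step 4: S -> aC => acgaC
Step 5: C -> cE => acgacE
Step 6: E -> gS => acgacgS
Step 7: S -> aC => acgacgaC
Step 8: C -> cE => acgacgacE
Step 9: E -> gS => acgacgacgS
Step 10: S -> aC => acgacgacgaC
Step 11: C -> cE => acgacgacgacE
Step 12: E -> gS => acgacgacgacgS
Step 13: S -> aC => acgacgacgacgaC
Step 14: C -> cE => acgacgacgacgacE
Step 15: E -> g => acgacgacgacgacg
Total derivation steps: 15

15


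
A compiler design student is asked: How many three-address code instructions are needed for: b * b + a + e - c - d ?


Expression: b * b + a + e - c - d
Generating three-address code (respecting * over +/- precedence):
  Instruction 1: t1 = b * b
  Instruction 2: t2 = t1 + a
  Instruction 3: t3 = t2 + e
  Instruction 4: t4 = t3 - c
  Instruction 5: t5 = t4 - d
Total instructions: 5

5


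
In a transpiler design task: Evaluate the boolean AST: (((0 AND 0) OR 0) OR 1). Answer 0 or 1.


Step 1: Evaluate inner node
  0 AND 0 = 0
Step 2: Evaluate next node
  0 OR 0 = 0
Step 3: Evaluate root node
  0 OR 1 = 1

1


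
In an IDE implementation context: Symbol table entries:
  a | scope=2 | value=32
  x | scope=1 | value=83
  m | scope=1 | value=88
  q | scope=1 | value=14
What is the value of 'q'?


Searching symbol table for 'q':
  a | scope=2 | value=32
  x | scope=1 | value=83
  m | scope=1 | value=88
  q | scope=1 | value=14 <- MATCH
Found 'q' at scope 1 with value 14

14


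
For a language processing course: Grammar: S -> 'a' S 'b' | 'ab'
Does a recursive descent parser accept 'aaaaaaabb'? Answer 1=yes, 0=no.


Grammar accepts strings of the form a^n b^n (n >= 1)
Word: 'aaaaaaabb'
Counting: 7 a's and 2 b's
Check: 7 == 2? No
Mismatch: a-count != b-count
Rejected

0


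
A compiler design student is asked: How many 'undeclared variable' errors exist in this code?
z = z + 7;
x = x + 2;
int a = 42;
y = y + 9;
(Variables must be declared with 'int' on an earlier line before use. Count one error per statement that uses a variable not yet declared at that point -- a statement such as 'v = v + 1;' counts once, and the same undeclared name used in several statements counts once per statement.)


Scanning code line by line:
  Line 1: use 'z' -> ERROR (undeclared)
  Line 2: use 'x' -> ERROR (undeclared)
  Line 3: declare 'a' -> declared = ['a']
  Line 4: use 'y' -> ERROR (undeclared)
Total undeclared variable errors: 3

3


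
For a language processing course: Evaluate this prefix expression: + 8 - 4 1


Parsing prefix expression: + 8 - 4 1
Step 1: Innermost operation '- 4 1'
  4 - 1 = 3
Step 2: Outer operation '+ 8 [3]'
  8 + 3 = 11

11


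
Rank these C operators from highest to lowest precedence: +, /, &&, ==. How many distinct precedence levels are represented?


Looking up precedence for each operator:
  + -> precedence 5
  / -> precedence 6
  && -> precedence 2
  == -> precedence 3
Sorted highest to lowest: /, +, ==, &&
Distinct precedence values: [6, 5, 3, 2]
Number of distinct levels: 4

4


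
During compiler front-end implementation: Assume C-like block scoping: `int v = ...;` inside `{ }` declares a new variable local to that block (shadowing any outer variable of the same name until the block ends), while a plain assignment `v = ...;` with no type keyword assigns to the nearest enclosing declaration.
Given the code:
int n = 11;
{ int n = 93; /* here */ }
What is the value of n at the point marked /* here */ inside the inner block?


Analyzing scoping rules:
Outer scope: declares n = 11
Inner block: 'int n = 93;' declares a NEW n that shadows the outer one
Inside the block the inner declaration is in scope -> 93
Result: 93

93


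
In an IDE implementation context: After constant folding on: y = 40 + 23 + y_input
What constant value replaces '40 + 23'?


Identifying constant sub-expression:
  Original: y = 40 + 23 + y_input
  40 and 23 are both compile-time constants
  Evaluating: 40 + 23 = 63
  After folding: y = 63 + y_input

63


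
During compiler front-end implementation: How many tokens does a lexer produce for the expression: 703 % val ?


Scanning '703 % val'
Token 1: '703' -> integer_literal
Token 2: '%' -> operator
Token 3: 'val' -> identifier
Total tokens: 3

3


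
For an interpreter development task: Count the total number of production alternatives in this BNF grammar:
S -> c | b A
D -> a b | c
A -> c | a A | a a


Counting alternatives per rule:
  S: 2 alternative(s)
  D: 2 alternative(s)
  A: 3 alternative(s)
Sum: 2 + 2 + 3 = 7

7


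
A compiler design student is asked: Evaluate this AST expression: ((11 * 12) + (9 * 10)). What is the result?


Expression: ((11 * 12) + (9 * 10))
Evaluating step by step:
  11 * 12 = 132
  9 * 10 = 90
  132 + 90 = 222
Result: 222

222


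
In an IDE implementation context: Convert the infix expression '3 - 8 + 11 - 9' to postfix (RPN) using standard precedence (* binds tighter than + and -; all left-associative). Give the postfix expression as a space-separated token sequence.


Applying the shunting-yard algorithm:
  Operand 3 -> output
  Push '-' onto operator stack -> op-stack: [-]
  Operand 8 -> output
  See '+' (prec 1); top '-' (prec 1) >= it -> pop '-' to output
  Push '+' onto operator stack -> op-stack: [+]
  Operand 11 -> output
  See '-' (prec 1); top '+' (prec 1) >= it -> pop '+' to output
  Push '-' onto operator stack -> op-stack: [-]
  Operand 9 -> output
  End of input: pop '-' to output
Postfix result: 3 8 - 11 + 9 -

3 8 - 11 + 9 -


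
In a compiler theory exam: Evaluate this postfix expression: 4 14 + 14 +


Processing tokens left to right:
Push 4, Push 14
Pop 4 and 14, compute 4 + 14 = 18, push 18
Push 14
Pop 18 and 14, compute 18 + 14 = 32, push 32
Stack result: 32

32


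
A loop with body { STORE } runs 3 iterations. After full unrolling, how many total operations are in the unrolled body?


Loop body operations: STORE (1 op per iteration)
Unrolling 3 iterations:
  Iteration 1: STORE (1 ops)
  Iteration 2: STORE (1 ops)
  Iteration 3: STORE (1 ops)
Total: 3 iterations * 1 ops/iter = 3 operations

3


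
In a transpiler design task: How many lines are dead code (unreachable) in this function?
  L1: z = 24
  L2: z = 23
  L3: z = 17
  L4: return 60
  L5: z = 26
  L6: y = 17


Analyzing control flow:
  L1: reachable (before return)
  L2: reachable (before return)
  L3: reachable (before return)
  L4: reachable (return statement)
  L5: DEAD (after return at L4)
  L6: DEAD (after return at L4)
Return at L4, total lines = 6
Dead lines: L5 through L6
Count: 2

2


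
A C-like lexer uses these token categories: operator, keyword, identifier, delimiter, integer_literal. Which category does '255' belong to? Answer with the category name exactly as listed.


Token: '255'
Checking categories:
  identifier: no
  integer_literal: YES
  operator: no
  keyword: no
  delimiter: no
Category: integer_literal

integer_literal


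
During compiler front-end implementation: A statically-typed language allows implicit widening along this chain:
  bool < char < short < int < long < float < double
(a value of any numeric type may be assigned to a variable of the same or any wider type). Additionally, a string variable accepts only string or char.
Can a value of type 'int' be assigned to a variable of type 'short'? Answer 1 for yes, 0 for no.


Target variable type: short
Source value type: int
Numeric ranks: int=3, short=2
Widening allowed iff rank(source) <= rank(target): 3 <= 2? No
Result: 0

0


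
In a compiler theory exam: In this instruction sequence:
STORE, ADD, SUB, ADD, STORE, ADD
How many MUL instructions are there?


Scanning instruction sequence for MUL:
  Position 1: STORE
  Position 2: ADD
  Position 3: SUB
  Position 4: ADD
  Position 5: STORE
  Position 6: ADD
Matches at positions: []
Total MUL count: 0

0


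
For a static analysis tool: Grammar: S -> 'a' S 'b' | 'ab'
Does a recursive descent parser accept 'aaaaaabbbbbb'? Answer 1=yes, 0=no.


Grammar accepts strings of the form a^n b^n (n >= 1)
Word: 'aaaaaabbbbbb'
Counting: 6 a's and 6 b's
Check: 6 == 6? Yes
Derivation (S -> aSb applied 5 time(s), then S -> ab): S => aSb => aaSbb => aaaSbbb => aaaaSbbbb => aaaaaSbbbbb => aaaaaabbbbbb
Accepted

1


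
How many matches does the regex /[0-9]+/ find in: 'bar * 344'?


Pattern: /[0-9]+/ (int literals)
Input: 'bar * 344'
Scanning for matches:
  Match 1: '344'
Total matches: 1

1


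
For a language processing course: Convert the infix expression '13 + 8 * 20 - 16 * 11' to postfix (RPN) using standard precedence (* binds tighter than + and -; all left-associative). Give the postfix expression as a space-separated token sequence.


Applying the shunting-yard algorithm:
  Operand 13 -> output
  Push '+' onto operator stack -> op-stack: [+]
  Operand 8 -> output
  Push '*' onto operator stack -> op-stack: [+, *]
  Operand 20 -> output
  See '-' (prec 1); top '*' (prec 2) >= it -> pop '*' to output
  See '-' (prec 1); top '+' (prec 1) >= it -> pop '+' to output
  Push '-' onto operator stack -> op-stack: [-]
  Operand 16 -> output
  Push '*' onto operator stack -> op-stack: [-, *]
  Operand 11 -> output
  End of input: pop '*' to output
  End of input: pop '-' to output
Postfix result: 13 8 20 * + 16 11 * -

13 8 20 * + 16 11 * -


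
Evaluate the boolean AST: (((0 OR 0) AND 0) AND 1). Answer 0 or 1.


Step 1: Evaluate inner node
  0 OR 0 = 0
Step 2: Evaluate next node
  0 AND 0 = 0
Step 3: Evaluate root node
  0 AND 1 = 0

0


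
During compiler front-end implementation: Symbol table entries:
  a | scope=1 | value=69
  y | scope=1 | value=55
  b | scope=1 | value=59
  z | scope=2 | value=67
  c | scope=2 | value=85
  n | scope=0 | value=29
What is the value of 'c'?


Searching symbol table for 'c':
  a | scope=1 | value=69
  y | scope=1 | value=55
  b | scope=1 | value=59
  z | scope=2 | value=67
  c | scope=2 | value=85 <- MATCH
  n | scope=0 | value=29
Found 'c' at scope 2 with value 85

85


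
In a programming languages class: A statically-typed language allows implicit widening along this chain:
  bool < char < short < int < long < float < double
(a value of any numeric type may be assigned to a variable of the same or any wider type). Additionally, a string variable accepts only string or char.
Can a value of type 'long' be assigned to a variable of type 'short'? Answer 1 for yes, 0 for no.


Target variable type: short
Source value type: long
Numeric ranks: long=4, short=2
Widening allowed iff rank(source) <= rank(target): 4 <= 2? No
Result: 0

0


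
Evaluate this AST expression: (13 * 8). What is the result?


Expression: (13 * 8)
Evaluating step by step:
  13 * 8 = 104
Result: 104

104


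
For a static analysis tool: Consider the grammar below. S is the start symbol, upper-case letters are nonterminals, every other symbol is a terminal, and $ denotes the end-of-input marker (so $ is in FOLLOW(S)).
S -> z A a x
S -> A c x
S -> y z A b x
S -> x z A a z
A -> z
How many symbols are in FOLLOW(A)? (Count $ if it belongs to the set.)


S is the start symbol and does not occur in any rule body, so FOLLOW(S) = {$}.
Examining every occurrence of A in a rule body:
  S -> z A a x : A is followed by terminal 'a' -> add 'a'
  S -> A c x : A is followed by terminal 'c' -> add 'c'
  S -> y z A b x : A is followed by terminal 'b' -> add 'b'
  S -> x z A a z : A is followed by terminal 'a' -> add 'a' (already in the set)
  A -> z : A does not occur in the body -> contributes nothing
FOLLOW(A) = {a, b, c}
Count: 3

3


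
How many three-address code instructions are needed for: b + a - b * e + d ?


Expression: b + a - b * e + d
Generating three-address code (respecting * over +/- precedence):
  Instruction 1: t1 = b * e
  Instruction 2: t2 = b + a
  Instruction 3: t3 = t2 - t1
  Instruction 4: t4 = t3 + d
Total instructions: 4

4


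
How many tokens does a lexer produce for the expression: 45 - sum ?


Scanning '45 - sum'
Token 1: '45' -> integer_literal
Token 2: '-' -> operator
Token 3: 'sum' -> identifier
Total tokens: 3

3


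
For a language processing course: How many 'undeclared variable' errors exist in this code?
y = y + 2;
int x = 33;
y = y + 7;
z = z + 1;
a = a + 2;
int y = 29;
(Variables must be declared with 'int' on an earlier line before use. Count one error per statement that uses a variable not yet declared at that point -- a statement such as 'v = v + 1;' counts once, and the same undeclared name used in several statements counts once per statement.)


Scanning code line by line:
  Line 1: use 'y' -> ERROR (undeclared)
  Line 2: declare 'x' -> declared = ['x']
  Line 3: use 'y' -> ERROR (undeclared)
  Line 4: use 'z' -> ERROR (undeclared)
  Line 5: use 'a' -> ERROR (undeclared)
  Line 6: declare 'y' -> declared = ['x', 'y']
Total undeclared variable errors: 4

4


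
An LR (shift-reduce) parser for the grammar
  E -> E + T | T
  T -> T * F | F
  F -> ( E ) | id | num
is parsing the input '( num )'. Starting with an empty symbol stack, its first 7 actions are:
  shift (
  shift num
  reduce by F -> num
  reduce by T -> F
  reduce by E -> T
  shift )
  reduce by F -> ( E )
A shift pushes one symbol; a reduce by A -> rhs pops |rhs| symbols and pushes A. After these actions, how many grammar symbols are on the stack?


Tracking the symbol stack through each action:
  Action 1: shift '(' : push -> stack = [(] (size 1)
  Action 2: shift 'num' : push -> stack = [(, num] (size 2)
  Action 3: reduce by F -> num : pop 1, push F -> stack = [(, F] (size 2)
  Action 4: reduce by T -> F : pop 1, push T -> stack = [(, T] (size 2)
  Action 5: reduce by E -> T : pop 1, push E -> stack = [(, E] (size 2)
  Action 6: shift ')' : push -> stack = [(, E, )] (size 3)
  Action 7: reduce by F -> ( E ) : pop 3, push F -> stack = [F] (size 1)
Final stack size: 1

1


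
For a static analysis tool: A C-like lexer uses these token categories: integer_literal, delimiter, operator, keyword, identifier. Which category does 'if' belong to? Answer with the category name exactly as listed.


Token: 'if'
Checking categories:
  identifier: no
  integer_literal: no
  operator: no
  keyword: YES
  delimiter: no
Category: keyword

keyword


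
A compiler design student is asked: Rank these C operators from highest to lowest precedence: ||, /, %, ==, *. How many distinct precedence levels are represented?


Looking up precedence for each operator:
  || -> precedence 1
  / -> precedence 6
  % -> precedence 6
  == -> precedence 3
  * -> precedence 6
Sorted highest to lowest: /, %, *, ==, ||
Distinct precedence values: [6, 3, 1]
Number of distinct levels: 3

3


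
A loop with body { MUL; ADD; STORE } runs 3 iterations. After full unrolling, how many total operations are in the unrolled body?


Loop body operations: MUL, ADD, STORE (3 ops per iteration)
Unrolling 3 iterations:
  Iteration 1: MUL, ADD, STORE (3 ops)
  Iteration 2: MUL, ADD, STORE (3 ops)
  Iteration 3: MUL, ADD, STORE (3 ops)
Total: 3 iterations * 3 ops/iter = 9 operations

9


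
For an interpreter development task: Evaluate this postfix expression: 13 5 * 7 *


Processing tokens left to right:
Push 13, Push 5
Pop 13 and 5, compute 13 * 5 = 65, push 65
Push 7
Pop 65 and 7, compute 65 * 7 = 455, push 455
Stack result: 455

455


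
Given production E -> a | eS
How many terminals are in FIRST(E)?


Production: E -> a | eS
Examining each alternative for leading terminals:
  E -> a : first terminal = 'a'
  E -> eS : first terminal = 'e'
FIRST(E) = {a, e}
Count: 2

2


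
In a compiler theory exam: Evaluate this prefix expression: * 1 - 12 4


Parsing prefix expression: * 1 - 12 4
Step 1: Innermost operation '- 12 4'
  12 - 4 = 8
Step 2: Outer operation '* 1 [8]'
  1 * 8 = 8

8


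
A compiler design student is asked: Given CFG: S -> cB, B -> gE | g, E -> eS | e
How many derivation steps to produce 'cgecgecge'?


Grammar: S -> cB, B -> gE | g, E -> eS | e
Deriving 'cgecgecge':
Step 1: S -> cB => cB
Step 2: B -> gE => cgE
Step 3: E -> eS => cgeS
Step 4: S -> cB => cgecB
Step 5: B -> gE => cgecgE
Step 6: E -> eS => cgecgeS
Step 7: S -> cB => cgecgecB
Step 8: B -> gE => cgecgecgE
Step 9: E -> e => cgecgecge
Total derivation steps: 9

9


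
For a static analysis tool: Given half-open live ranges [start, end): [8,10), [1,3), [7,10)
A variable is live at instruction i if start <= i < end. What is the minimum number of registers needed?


Live ranges:
  Var0: [8, 10)
  Var1: [1, 3)
  Var2: [7, 10)
Sweep-line events (position, delta, active):
  pos=1 start -> active=1
  pos=3 end -> active=0
  pos=7 start -> active=1
  pos=8 start -> active=2
  pos=10 end -> active=1
  pos=10 end -> active=0
Maximum simultaneous active: 2
Minimum registers needed: 2

2


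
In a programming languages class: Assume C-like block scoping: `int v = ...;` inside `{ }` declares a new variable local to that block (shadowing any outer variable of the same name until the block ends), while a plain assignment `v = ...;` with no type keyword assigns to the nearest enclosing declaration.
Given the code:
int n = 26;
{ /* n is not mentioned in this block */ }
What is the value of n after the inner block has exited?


Analyzing scoping rules:
Outer scope: declares n = 26
Inner block: n is neither redeclared nor assigned -> unchanged
After the block -> 26
Result: 26

26


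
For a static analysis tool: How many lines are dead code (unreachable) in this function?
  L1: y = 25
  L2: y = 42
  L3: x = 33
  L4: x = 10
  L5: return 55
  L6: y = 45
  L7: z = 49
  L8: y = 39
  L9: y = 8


Analyzing control flow:
  L1: reachable (before return)
  L2: reachable (before return)
  L3: reachable (before return)
  L4: reachable (before return)
  L5: reachable (return statement)
  L6: DEAD (after return at L5)
  L7: DEAD (after return at L5)
  L8: DEAD (after return at L5)
  L9: DEAD (after return at L5)
Return at L5, total lines = 9
Dead lines: L6 through L9
Count: 4

4


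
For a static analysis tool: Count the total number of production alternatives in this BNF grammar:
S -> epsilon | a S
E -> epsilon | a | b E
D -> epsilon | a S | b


Counting alternatives per rule:
  S: 2 alternative(s)
  E: 3 alternative(s)
  D: 3 alternative(s)
Sum: 2 + 3 + 3 = 8

8


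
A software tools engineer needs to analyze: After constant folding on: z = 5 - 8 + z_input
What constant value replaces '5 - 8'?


Identifying constant sub-expression:
  Original: z = 5 - 8 + z_input
  5 and 8 are both compile-time constants
  Evaluating: 5 - 8 = -3
  After folding: z = -3 + z_input

-3


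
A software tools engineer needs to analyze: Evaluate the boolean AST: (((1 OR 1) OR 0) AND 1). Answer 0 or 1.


Step 1: Evaluate inner node
  1 OR 1 = 1
Step 2: Evaluate next node
  1 OR 0 = 1
Step 3: Evaluate root node
  1 AND 1 = 1

1


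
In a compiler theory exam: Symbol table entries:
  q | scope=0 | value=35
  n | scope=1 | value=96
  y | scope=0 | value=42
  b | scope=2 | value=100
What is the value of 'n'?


Searching symbol table for 'n':
  q | scope=0 | value=35
  n | scope=1 | value=96 <- MATCH
  y | scope=0 | value=42
  b | scope=2 | value=100
Found 'n' at scope 1 with value 96

96


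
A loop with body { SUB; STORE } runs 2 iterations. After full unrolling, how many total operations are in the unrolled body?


Loop body operations: SUB, STORE (2 ops per iteration)
Unrolling 2 iterations:
  Iteration 1: SUB, STORE (2 ops)
  Iteration 2: SUB, STORE (2 ops)
Total: 2 iterations * 2 ops/iter = 4 operations

4


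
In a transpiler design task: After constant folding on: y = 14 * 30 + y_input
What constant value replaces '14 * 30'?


Identifying constant sub-expression:
  Original: y = 14 * 30 + y_input
  14 and 30 are both compile-time constants
  Evaluating: 14 * 30 = 420
  After folding: y = 420 + y_input

420


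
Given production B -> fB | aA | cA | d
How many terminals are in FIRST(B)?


Production: B -> fB | aA | cA | d
Examining each alternative for leading terminals:
  B -> fB : first terminal = 'f'
  B -> aA : first terminal = 'a'
  B -> cA : first terminal = 'c'
  B -> d : first terminal = 'd'
FIRST(B) = {a, c, d, f}
Count: 4

4


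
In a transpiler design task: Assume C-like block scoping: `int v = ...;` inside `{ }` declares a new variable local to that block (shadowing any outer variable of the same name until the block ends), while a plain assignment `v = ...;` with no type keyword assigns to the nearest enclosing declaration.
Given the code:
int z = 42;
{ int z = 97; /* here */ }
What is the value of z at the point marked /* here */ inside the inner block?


Analyzing scoping rules:
Outer scope: declares z = 42
Inner block: 'int z = 97;' declares a NEW z that shadows the outer one
Inside the block the inner declaration is in scope -> 97
Result: 97

97


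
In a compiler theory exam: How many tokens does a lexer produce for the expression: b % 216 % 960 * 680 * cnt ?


Scanning 'b % 216 % 960 * 680 * cnt'
Token 1: 'b' -> identifier
Token 2: '%' -> operator
Token 3: '216' -> integer_literal
Token 4: '%' -> operator
Token 5: '960' -> integer_literal
Token 6: '*' -> operator
Token 7: '680' -> integer_literal
Token 8: '*' -> operator
Token 9: 'cnt' -> identifier
Total tokens: 9

9


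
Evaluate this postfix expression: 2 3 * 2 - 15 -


Processing tokens left to right:
Push 2, Push 3
Pop 2 and 3, compute 2 * 3 = 6, push 6
Push 2
Pop 6 and 2, compute 6 - 2 = 4, push 4
Push 15
Pop 4 and 15, compute 4 - 15 = -11, push -11
Stack result: -11

-11


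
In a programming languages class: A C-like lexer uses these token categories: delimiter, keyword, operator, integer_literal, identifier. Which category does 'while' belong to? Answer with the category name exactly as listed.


Token: 'while'
Checking categories:
  identifier: no
  integer_literal: no
  operator: no
  keyword: YES
  delimiter: no
Category: keyword

keyword


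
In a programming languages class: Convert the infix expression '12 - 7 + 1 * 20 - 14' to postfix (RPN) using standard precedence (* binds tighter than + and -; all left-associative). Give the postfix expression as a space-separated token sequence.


Applying the shunting-yard algorithm:
  Operand 12 -> output
  Push '-' onto operator stack -> op-stack: [-]
  Operand 7 -> output
  See '+' (prec 1); top '-' (prec 1) >= it -> pop '-' to output
  Push '+' onto operator stack -> op-stack: [+]
  Operand 1 -> output
  Push '*' onto operator stack -> op-stack: [+, *]
  Operand 20 -> output
  See '-' (prec 1); top '*' (prec 2) >= it -> pop '*' to output
  See '-' (prec 1); top '+' (prec 1) >= it -> pop '+' to output
  Push '-' onto operator stack -> op-stack: [-]
  Operand 14 -> output
  End of input: pop '-' to output
Postfix result: 12 7 - 1 20 * + 14 -

12 7 - 1 20 * + 14 -


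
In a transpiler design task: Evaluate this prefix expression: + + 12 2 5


Parsing prefix expression: + + 12 2 5
Step 1: Innermost operation '+ 12 2'
  12 + 2 = 14
Step 2: Outer operation '+ [14] 5'
  14 + 5 = 19

19


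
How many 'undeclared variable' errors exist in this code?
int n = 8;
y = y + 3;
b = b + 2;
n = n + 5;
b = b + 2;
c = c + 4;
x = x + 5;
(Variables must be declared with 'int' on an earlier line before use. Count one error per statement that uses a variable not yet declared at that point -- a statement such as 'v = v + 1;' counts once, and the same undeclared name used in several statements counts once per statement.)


Scanning code line by line:
  Line 1: declare 'n' -> declared = ['n']
  Line 2: use 'y' -> ERROR (undeclared)
  Line 3: use 'b' -> ERROR (undeclared)
  Line 4: use 'n' -> OK (declared)
  Line 5: use 'b' -> ERROR (undeclared)
  Line 6: use 'c' -> ERROR (undeclared)
  Line 7: use 'x' -> ERROR (undeclared)
Total undeclared variable errors: 5

5


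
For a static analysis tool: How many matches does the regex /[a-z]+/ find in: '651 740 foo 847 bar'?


Pattern: /[a-z]+/ (identifiers)
Input: '651 740 foo 847 bar'
Scanning for matches:
  Match 1: 'foo'
  Match 2: 'bar'
Total matches: 2

2


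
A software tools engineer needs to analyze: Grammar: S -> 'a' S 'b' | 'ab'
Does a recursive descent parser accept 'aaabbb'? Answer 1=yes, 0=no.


Grammar accepts strings of the form a^n b^n (n >= 1)
Word: 'aaabbb'
Counting: 3 a's and 3 b's
Check: 3 == 3? Yes
Derivation (S -> aSb applied 2 time(s), then S -> ab): S => aSb => aaSbb => aaabbb
Accepted

1


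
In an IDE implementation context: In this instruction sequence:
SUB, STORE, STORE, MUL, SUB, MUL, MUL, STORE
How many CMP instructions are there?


Scanning instruction sequence for CMP:
  Position 1: SUB
  Position 2: STORE
  Position 3: STORE
  Position 4: MUL
  Position 5: SUB
  Position 6: MUL
  Position 7: MUL
  Position 8: STORE
Matches at positions: []
Total CMP count: 0

0


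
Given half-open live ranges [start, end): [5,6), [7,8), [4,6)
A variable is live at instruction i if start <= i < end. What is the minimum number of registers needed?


Live ranges:
  Var0: [5, 6)
  Var1: [7, 8)
  Var2: [4, 6)
Sweep-line events (position, delta, active):
  pos=4 start -> active=1
  pos=5 start -> active=2
  pos=6 end -> active=1
  pos=6 end -> active=0
  pos=7 start -> active=1
  pos=8 end -> active=0
Maximum simultaneous active: 2
Minimum registers needed: 2

2


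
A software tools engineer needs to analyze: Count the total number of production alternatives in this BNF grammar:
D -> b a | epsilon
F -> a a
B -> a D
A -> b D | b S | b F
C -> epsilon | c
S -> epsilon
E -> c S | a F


Counting alternatives per rule:
  D: 2 alternative(s)
  F: 1 alternative(s)
  B: 1 alternative(s)
  A: 3 alternative(s)
  C: 2 alternative(s)
  S: 1 alternative(s)
  E: 2 alternative(s)
Sum: 2 + 1 + 1 + 3 + 2 + 1 + 2 = 12

12


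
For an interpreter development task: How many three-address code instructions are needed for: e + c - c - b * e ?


Expression: e + c - c - b * e
Generating three-address code (respecting * over +/- precedence):
  Instruction 1: t1 = b * e
  Instruction 2: t2 = e + c
  Instruction 3: t3 = t2 - c
  Instruction 4: t4 = t3 - t1
Total instructions: 4

4


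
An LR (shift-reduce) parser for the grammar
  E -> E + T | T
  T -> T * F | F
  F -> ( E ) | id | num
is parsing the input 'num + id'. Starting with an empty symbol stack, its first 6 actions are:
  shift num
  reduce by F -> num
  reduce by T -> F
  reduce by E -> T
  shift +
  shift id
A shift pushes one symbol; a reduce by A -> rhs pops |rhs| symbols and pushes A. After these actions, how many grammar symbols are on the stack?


Tracking the symbol stack through each action:
  Action 1: shift 'num' : push -> stack = [num] (size 1)
  Action 2: reduce by F -> num : pop 1, push F -> stack = [F] (size 1)
  Action 3: reduce by T -> F : pop 1, push T -> stack = [T] (size 1)
  Action 4: reduce by E -> T : pop 1, push E -> stack = [E] (size 1)
  Action 5: shift '+' : push -> stack = [E, +] (size 2)
  Action 6: shift 'id' : push -> stack = [E, +, id] (size 3)
Final stack size: 3

3
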